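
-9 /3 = -3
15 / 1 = 15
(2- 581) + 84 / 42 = -577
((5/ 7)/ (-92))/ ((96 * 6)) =-5/ 370944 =-0.00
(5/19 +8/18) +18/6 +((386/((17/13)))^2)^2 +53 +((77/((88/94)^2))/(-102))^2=13433960547789545955011/1769608203264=7591488626.13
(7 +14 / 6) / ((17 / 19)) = 532 / 51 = 10.43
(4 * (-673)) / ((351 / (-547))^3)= 440592433516 / 43243551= 10188.63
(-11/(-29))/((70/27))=297/2030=0.15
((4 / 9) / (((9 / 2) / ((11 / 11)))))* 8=64 / 81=0.79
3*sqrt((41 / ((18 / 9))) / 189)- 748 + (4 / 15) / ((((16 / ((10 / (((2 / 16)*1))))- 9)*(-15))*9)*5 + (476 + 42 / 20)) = -144022156 / 192543 + sqrt(1722) / 42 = -747.01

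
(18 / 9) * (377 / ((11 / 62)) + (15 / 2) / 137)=6404641 / 1507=4249.93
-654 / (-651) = 218 / 217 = 1.00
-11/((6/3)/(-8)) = 44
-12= -12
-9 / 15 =-3 / 5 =-0.60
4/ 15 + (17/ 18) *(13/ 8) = 1297/ 720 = 1.80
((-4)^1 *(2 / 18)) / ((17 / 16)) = -64 / 153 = -0.42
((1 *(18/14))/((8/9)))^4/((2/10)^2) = 1076168025/9834496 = 109.43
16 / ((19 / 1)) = 0.84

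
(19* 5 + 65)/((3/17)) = 2720/3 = 906.67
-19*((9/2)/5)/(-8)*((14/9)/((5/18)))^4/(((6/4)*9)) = 1459808/9375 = 155.71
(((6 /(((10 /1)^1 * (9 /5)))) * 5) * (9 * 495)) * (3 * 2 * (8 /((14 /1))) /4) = 44550 /7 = 6364.29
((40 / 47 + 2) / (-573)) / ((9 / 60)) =-2680 / 80793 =-0.03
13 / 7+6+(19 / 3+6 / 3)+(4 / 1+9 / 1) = 613 / 21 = 29.19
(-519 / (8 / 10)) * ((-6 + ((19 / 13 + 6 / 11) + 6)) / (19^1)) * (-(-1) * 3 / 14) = -319185 / 21736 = -14.68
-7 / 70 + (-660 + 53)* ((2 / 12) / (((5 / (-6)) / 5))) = 6069 / 10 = 606.90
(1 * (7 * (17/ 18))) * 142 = 8449/ 9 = 938.78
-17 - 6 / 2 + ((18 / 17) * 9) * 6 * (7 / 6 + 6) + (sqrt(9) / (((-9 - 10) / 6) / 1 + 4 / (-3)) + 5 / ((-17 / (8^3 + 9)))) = 12029 / 51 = 235.86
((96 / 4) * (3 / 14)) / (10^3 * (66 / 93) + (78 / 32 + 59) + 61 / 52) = 232128 / 34857991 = 0.01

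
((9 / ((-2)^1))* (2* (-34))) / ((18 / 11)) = 187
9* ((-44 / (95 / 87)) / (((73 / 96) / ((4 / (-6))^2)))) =-1469952 / 6935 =-211.96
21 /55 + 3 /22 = 57 /110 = 0.52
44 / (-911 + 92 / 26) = -572 / 11797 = -0.05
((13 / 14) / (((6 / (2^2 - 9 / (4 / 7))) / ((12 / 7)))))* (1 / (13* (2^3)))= -47 / 1568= -0.03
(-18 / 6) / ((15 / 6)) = -6 / 5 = -1.20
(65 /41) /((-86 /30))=-975 /1763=-0.55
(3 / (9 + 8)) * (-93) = -279 / 17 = -16.41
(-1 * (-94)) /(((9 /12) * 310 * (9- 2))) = 188 /3255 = 0.06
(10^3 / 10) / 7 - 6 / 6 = 93 / 7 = 13.29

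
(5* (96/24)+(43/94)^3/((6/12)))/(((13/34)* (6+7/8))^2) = 155095378112/53076913175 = 2.92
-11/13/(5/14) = -154/65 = -2.37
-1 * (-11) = 11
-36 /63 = -4 /7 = -0.57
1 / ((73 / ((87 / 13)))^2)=0.01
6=6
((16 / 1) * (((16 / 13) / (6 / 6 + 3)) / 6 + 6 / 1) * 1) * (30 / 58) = 18880 / 377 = 50.08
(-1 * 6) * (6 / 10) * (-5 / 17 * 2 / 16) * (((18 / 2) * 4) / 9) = 9 / 17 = 0.53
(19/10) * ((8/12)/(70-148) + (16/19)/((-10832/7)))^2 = 93598562/596036239695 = 0.00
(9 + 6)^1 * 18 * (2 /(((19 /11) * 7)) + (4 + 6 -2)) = 293220 /133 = 2204.66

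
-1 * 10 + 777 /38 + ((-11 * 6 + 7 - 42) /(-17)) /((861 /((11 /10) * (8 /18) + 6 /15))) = 52328705 /5005854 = 10.45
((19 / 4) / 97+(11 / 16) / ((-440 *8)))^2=586753729 / 246651289600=0.00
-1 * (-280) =280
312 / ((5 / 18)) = 5616 / 5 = 1123.20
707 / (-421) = -707 / 421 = -1.68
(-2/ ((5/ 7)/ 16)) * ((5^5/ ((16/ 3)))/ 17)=-26250/ 17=-1544.12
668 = 668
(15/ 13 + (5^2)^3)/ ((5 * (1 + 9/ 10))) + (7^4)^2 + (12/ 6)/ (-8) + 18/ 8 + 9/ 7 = 9970190570/ 1729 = 5766449.14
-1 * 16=-16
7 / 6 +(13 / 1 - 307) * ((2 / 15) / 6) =-5.37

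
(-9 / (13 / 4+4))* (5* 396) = -71280 / 29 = -2457.93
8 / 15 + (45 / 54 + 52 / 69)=1463 / 690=2.12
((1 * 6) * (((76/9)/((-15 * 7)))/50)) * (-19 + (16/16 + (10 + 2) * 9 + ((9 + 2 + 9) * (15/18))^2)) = -50312/14175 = -3.55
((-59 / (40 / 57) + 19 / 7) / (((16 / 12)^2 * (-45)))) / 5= 22781 / 112000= 0.20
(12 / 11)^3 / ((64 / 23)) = 621 / 1331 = 0.47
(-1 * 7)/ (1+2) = -7/ 3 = -2.33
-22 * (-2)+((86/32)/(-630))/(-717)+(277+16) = 2435620363/7227360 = 337.00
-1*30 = -30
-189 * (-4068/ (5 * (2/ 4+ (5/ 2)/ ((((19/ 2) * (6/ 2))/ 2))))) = 227660.07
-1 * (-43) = 43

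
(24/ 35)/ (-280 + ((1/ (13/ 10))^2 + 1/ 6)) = -24336/ 9910285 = -0.00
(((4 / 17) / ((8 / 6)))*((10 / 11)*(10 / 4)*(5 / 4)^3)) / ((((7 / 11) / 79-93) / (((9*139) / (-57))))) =0.18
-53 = -53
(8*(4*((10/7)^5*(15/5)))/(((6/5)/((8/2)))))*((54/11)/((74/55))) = 4320000000/621859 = 6946.91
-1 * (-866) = 866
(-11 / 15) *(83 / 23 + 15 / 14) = -16577 / 4830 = -3.43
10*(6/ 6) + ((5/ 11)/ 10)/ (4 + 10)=3081/ 308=10.00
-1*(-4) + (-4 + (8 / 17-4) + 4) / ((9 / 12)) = -12 / 17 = -0.71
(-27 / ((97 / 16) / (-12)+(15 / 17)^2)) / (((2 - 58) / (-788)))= -147570336 / 106169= -1389.96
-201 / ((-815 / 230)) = 9246 / 163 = 56.72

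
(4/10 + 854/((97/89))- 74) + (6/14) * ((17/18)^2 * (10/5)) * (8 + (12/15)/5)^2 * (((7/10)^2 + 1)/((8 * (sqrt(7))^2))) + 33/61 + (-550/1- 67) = 5156957344793/54362437500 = 94.86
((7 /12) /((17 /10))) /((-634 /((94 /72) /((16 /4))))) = -0.00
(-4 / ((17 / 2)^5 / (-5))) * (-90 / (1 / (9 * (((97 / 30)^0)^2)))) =-518400 / 1419857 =-0.37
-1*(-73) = 73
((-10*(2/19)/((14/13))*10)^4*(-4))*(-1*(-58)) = -662615200000000/312900721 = -2117653.16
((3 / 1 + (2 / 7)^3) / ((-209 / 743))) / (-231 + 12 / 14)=770491 / 16498251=0.05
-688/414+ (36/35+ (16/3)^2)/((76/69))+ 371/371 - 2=3317012/137655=24.10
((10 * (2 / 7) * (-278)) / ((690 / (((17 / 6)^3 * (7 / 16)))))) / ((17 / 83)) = -3334193 / 59616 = -55.93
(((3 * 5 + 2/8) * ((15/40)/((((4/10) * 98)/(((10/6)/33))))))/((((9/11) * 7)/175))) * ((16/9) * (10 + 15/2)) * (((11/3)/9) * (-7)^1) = -2096875/104976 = -19.97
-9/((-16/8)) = 9/2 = 4.50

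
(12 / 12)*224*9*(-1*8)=-16128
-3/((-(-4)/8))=-6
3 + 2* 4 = 11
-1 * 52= -52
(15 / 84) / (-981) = -5 / 27468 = -0.00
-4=-4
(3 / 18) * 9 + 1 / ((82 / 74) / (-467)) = -34435 / 82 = -419.94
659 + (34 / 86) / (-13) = 368364 / 559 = 658.97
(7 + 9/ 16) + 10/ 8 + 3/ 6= 149/ 16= 9.31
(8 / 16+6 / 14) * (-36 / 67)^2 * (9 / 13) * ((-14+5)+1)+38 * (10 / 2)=5923714 / 31423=188.52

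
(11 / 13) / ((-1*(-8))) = 11 / 104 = 0.11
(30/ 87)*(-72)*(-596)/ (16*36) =745/ 29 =25.69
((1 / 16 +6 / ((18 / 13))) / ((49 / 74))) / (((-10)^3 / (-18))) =23421 / 196000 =0.12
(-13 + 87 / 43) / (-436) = 118 / 4687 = 0.03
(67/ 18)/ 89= 67/ 1602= 0.04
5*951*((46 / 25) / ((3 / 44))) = 641608 / 5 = 128321.60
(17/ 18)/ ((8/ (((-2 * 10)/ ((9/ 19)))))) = -4.98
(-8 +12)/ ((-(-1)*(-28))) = -1/ 7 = -0.14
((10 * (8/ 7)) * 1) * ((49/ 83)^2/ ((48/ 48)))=27440/ 6889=3.98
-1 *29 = -29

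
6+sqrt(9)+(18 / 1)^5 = 1889577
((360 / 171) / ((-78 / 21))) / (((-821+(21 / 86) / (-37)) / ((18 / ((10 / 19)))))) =801864 / 33961759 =0.02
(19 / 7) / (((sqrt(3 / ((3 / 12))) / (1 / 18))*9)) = 0.00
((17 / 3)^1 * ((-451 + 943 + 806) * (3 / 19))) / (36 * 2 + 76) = 11033 / 1406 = 7.85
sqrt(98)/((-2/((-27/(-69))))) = -63*sqrt(2)/46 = -1.94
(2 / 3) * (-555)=-370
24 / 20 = 6 / 5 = 1.20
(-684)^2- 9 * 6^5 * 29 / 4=-39528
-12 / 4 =-3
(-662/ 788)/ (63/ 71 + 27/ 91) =-2138591/ 3014100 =-0.71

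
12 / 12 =1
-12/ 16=-3/ 4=-0.75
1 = 1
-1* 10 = -10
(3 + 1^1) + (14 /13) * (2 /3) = 184 /39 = 4.72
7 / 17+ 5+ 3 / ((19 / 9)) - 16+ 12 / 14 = -18789 / 2261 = -8.31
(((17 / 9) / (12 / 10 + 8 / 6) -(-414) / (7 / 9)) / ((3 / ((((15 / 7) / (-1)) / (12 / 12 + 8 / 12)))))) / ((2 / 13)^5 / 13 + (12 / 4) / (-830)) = 852047559513865 / 13456550177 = 63318.42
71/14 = 5.07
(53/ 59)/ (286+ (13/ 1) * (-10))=53/ 9204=0.01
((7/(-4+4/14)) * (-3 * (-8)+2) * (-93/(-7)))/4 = -651/4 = -162.75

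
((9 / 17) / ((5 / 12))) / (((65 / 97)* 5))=10476 / 27625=0.38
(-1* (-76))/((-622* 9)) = -38/2799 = -0.01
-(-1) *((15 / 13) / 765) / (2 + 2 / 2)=0.00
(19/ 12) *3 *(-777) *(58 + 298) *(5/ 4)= -6569535/ 4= -1642383.75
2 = 2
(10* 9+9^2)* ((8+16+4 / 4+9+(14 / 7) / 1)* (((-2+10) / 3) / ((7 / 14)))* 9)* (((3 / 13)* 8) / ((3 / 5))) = 11819520 / 13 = 909193.85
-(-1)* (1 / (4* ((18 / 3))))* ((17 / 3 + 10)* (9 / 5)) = 47 / 40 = 1.18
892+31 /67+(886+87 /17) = 2031498 /1139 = 1783.58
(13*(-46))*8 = -4784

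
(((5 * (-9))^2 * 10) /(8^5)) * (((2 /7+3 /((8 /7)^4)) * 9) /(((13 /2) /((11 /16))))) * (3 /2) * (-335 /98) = -6.17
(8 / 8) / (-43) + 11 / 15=458 / 645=0.71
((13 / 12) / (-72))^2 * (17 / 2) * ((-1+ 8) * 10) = 100555 / 746496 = 0.13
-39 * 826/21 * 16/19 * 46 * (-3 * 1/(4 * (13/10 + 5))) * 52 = 146773120/399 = 367852.43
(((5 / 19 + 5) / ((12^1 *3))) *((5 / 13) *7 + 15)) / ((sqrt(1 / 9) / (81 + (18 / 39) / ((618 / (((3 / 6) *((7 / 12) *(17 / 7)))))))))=7483719875 / 11906388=628.55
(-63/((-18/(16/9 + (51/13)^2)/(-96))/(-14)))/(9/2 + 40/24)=81890368/6253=13096.17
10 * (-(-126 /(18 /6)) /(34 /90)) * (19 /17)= 359100 /289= 1242.56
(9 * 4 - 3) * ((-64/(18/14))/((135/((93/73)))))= -152768/9855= -15.50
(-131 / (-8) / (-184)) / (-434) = 131 / 638848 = 0.00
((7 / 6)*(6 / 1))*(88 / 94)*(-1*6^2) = -11088 / 47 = -235.91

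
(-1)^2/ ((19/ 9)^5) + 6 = 14915643/ 2476099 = 6.02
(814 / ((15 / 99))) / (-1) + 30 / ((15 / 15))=-26712 / 5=-5342.40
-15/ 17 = -0.88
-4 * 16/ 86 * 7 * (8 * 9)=-16128/ 43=-375.07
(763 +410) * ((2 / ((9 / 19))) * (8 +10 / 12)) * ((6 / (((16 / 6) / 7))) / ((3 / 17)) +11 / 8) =285459325 / 72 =3964712.85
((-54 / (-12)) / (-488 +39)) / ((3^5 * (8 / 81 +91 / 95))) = -285 / 7301638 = -0.00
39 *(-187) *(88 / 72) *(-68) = 1818388 / 3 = 606129.33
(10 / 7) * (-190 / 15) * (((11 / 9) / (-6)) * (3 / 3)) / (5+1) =1045 / 1701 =0.61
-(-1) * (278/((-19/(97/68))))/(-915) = 13483/591090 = 0.02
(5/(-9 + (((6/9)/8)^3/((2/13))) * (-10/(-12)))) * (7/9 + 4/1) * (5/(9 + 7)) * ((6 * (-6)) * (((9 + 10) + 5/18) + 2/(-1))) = 96285600/186559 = 516.11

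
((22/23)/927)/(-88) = -1/85284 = -0.00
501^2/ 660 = 83667/ 220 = 380.30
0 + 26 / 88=13 / 44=0.30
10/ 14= 5/ 7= 0.71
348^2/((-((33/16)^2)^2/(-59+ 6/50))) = 1298086756352/3294225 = 394049.21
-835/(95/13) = -2171/19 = -114.26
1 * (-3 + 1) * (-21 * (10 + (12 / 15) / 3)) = 2156 / 5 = 431.20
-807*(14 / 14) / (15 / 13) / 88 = -3497 / 440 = -7.95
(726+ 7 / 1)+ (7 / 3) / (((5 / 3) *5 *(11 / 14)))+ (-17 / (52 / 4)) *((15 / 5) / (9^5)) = 51603880892 / 70366725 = 733.36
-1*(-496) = 496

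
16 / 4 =4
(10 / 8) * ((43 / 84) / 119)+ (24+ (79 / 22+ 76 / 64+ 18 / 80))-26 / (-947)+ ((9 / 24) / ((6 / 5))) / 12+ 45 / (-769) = 61932465363563 / 2135324994880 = 29.00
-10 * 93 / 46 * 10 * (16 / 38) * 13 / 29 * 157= -5991.10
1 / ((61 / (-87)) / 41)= -58.48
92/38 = 46/19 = 2.42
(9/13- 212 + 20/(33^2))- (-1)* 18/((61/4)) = -181445299/863577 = -210.11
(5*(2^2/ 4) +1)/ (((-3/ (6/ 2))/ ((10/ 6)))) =-10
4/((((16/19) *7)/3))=57/28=2.04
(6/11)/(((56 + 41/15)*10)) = 9/9691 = 0.00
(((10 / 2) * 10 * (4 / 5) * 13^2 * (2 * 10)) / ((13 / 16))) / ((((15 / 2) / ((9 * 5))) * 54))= 166400 / 9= 18488.89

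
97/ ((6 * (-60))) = -97/ 360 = -0.27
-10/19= -0.53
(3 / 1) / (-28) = -3 / 28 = -0.11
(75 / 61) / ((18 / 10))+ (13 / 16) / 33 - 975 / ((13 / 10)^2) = -241263691 / 418704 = -576.22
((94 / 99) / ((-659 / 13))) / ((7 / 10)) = -12220 / 456687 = -0.03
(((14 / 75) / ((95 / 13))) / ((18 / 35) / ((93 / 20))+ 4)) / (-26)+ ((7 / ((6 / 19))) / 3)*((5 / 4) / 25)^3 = 417697 / 610128000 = 0.00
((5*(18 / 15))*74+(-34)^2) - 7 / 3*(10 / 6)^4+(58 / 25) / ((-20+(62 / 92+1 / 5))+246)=100299052949 / 63399915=1582.01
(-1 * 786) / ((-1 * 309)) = 262 / 103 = 2.54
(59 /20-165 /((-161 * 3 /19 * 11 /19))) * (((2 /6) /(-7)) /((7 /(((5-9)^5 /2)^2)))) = -2988376064 /118335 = -25253.53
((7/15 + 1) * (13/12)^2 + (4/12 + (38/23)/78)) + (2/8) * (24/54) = 706201/322920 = 2.19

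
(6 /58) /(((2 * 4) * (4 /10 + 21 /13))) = 195 /30392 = 0.01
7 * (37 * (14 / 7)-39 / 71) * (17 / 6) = 620585 / 426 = 1456.77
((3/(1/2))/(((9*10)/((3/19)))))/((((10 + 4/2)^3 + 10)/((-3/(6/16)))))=-4/82555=-0.00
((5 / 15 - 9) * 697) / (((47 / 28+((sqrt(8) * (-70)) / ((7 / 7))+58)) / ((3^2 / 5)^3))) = 254.71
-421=-421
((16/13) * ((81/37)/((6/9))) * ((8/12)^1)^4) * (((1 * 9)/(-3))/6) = -192/481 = -0.40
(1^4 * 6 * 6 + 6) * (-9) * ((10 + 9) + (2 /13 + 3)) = -108864 /13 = -8374.15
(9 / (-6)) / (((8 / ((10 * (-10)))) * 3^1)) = 25 / 4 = 6.25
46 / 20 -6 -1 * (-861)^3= 6382773773 / 10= 638277377.30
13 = 13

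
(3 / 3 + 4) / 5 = 1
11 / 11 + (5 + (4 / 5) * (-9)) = -6 / 5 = -1.20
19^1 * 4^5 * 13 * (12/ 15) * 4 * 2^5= 129499136/ 5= 25899827.20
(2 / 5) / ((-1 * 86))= -1 / 215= -0.00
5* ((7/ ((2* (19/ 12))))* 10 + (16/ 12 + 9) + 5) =10670/ 57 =187.19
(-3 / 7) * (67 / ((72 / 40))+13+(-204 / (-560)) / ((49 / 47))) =-3122293 / 144060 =-21.67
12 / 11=1.09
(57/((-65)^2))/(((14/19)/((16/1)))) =0.29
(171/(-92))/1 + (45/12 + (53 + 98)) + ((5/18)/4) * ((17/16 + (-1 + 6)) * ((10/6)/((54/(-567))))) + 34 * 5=16720231/52992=315.52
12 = 12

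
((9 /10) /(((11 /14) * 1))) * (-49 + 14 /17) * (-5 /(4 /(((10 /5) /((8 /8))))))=51597 /374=137.96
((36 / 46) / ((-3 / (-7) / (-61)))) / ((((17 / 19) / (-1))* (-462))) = -1159 / 4301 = -0.27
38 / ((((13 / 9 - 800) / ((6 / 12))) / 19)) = -3249 / 7187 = -0.45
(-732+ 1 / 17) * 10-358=-130516 / 17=-7677.41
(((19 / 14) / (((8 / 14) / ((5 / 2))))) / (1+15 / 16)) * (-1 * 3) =-285 / 31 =-9.19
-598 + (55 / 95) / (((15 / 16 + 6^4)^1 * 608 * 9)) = -80634318793 / 134839998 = -598.00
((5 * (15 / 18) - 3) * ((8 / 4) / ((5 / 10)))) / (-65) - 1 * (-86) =16756 / 195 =85.93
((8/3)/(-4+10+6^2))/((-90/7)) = -2/405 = -0.00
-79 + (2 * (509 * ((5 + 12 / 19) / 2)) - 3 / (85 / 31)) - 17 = 4472548 / 1615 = 2769.38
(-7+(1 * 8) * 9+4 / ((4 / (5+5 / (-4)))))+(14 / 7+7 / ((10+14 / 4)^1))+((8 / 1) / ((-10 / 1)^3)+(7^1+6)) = 1137517 / 13500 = 84.26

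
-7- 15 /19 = -148 /19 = -7.79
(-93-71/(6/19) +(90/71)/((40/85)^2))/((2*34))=-2127337/463488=-4.59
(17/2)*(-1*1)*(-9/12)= 51/8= 6.38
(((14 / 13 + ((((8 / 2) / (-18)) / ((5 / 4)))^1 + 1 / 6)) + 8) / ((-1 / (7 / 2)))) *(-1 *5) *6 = 74249 / 78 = 951.91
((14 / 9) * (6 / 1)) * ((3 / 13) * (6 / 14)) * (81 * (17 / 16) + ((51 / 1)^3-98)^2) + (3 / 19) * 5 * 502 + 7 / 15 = 240361681084771 / 14820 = 16218736915.30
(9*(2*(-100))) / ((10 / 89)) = -16020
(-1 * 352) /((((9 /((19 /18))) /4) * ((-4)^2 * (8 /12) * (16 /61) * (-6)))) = 12749 /1296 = 9.84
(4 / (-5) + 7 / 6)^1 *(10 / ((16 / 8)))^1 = 11 / 6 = 1.83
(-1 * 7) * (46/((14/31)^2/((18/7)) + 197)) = -2784978/1704539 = -1.63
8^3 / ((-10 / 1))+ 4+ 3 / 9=-703 / 15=-46.87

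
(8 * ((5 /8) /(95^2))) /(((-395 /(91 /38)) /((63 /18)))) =-637 /54186100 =-0.00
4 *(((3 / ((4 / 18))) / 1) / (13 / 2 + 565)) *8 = 0.76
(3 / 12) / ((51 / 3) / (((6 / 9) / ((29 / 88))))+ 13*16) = 44 / 38087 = 0.00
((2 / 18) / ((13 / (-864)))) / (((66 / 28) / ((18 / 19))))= -8064 / 2717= -2.97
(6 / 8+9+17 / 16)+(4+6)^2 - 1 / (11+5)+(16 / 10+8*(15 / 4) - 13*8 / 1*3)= -3393 / 20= -169.65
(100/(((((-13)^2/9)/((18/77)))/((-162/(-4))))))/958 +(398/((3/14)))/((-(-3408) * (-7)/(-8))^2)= 44827103089/848385827289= 0.05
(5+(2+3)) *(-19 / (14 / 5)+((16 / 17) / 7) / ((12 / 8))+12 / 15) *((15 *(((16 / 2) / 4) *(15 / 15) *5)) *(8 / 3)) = -1202800 / 51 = -23584.31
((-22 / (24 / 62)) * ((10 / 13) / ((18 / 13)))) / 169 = -1705 / 9126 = -0.19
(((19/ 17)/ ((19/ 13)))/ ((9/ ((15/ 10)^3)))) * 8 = 39/ 17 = 2.29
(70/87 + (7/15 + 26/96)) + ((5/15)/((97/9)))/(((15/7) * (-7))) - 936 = -630872611/675120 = -934.46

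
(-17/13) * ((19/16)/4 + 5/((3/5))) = -28169/2496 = -11.29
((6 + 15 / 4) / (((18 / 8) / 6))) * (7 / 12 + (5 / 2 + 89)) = 14365 / 6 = 2394.17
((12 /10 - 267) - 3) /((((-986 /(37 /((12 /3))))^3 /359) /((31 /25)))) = 11838061977 /119823157000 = 0.10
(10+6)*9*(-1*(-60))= 8640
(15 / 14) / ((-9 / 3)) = -5 / 14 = -0.36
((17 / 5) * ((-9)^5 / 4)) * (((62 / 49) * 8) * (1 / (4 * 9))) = -3457647 / 245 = -14112.84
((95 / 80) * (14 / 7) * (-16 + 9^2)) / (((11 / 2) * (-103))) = -0.27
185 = 185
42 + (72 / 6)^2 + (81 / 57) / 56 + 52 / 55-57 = 7605893 / 58520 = 129.97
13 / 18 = 0.72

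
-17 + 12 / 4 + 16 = 2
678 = 678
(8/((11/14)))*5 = 50.91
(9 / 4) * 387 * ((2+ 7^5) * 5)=292728735 / 4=73182183.75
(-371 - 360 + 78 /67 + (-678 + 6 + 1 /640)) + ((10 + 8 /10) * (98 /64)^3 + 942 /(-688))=-322020615029 /236011520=-1364.43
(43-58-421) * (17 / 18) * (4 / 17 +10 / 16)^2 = -165789 / 544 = -304.76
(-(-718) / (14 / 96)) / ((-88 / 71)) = -305868 / 77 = -3972.31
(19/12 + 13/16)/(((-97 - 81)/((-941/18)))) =108215/153792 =0.70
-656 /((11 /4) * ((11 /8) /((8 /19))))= -73.05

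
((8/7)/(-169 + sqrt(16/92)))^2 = 995072 * sqrt(23)/21144298513849 + 966967104/21144298513849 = 0.00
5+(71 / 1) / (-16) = 9 / 16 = 0.56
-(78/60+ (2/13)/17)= -2893/2210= -1.31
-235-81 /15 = -1202 /5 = -240.40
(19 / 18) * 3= 19 / 6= 3.17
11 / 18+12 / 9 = 35 / 18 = 1.94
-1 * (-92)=92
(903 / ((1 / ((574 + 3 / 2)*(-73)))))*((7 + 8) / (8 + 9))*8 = -4552366140 / 17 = -267786243.53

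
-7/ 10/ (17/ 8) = -28/ 85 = -0.33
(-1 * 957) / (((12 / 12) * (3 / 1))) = -319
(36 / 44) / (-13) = -9 / 143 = -0.06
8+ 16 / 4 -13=-1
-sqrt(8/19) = -2 * sqrt(38)/19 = -0.65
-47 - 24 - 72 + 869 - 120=606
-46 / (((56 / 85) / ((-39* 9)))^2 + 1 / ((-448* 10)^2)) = -6574397080043520 / 510647213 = -12874636.17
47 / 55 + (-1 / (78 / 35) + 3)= 14611 / 4290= 3.41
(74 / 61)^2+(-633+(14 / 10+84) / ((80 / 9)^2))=-75068645773 / 119072000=-630.45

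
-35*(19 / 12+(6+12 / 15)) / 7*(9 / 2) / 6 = -503 / 16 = -31.44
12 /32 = 3 /8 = 0.38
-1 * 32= -32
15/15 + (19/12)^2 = 505/144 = 3.51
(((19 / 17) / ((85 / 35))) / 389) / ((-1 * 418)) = -7 / 2473262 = -0.00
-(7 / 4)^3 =-343 / 64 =-5.36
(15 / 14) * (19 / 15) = 1.36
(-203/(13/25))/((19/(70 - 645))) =2918125/247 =11814.27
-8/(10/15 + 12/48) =-96/11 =-8.73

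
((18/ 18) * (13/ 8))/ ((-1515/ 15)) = -13/ 808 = -0.02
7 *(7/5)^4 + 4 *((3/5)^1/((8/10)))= 18682/625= 29.89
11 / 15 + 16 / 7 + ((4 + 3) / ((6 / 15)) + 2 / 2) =21.52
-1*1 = -1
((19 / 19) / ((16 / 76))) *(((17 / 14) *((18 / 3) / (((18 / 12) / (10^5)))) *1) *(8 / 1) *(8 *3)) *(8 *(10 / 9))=82688000000 / 21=3937523809.52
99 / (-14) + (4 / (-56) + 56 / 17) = -458 / 119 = -3.85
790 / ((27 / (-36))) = -1053.33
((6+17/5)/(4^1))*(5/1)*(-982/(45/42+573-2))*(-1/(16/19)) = 3069241/128144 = 23.95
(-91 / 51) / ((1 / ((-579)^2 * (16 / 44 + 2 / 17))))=-915207930 / 3179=-287891.77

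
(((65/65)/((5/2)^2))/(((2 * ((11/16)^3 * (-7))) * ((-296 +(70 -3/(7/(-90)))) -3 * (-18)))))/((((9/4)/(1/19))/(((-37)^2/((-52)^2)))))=1401856/449073843075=0.00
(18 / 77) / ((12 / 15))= 45 / 154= 0.29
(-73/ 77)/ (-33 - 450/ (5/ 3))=73/ 23331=0.00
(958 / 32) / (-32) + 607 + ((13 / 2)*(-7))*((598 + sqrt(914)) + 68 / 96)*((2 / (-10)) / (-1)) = -37187953 / 7680 - 91*sqrt(914) / 10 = -5117.30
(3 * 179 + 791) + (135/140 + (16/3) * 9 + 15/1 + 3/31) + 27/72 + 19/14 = 2419625/1736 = 1393.79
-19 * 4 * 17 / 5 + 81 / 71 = -91327 / 355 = -257.26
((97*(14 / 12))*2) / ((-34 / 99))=-22407 / 34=-659.03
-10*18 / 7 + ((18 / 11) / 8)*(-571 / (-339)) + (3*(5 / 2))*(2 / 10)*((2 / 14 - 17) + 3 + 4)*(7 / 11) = -1210443 / 34804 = -34.78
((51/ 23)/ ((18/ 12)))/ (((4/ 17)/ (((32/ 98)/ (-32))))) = -289/ 4508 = -0.06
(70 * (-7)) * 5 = -2450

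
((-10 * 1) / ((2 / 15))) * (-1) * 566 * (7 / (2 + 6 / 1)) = 148575 / 4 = 37143.75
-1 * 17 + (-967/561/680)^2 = -2473957901711/145526990400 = -17.00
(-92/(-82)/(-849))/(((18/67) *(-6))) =0.00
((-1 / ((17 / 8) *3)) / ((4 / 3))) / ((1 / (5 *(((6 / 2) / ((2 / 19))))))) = -285 / 17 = -16.76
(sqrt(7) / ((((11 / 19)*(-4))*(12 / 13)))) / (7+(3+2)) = -247*sqrt(7) / 6336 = -0.10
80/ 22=40/ 11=3.64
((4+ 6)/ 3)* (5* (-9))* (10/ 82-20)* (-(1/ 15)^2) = -1630/ 123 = -13.25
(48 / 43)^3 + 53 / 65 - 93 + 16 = -386530184 / 5167955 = -74.79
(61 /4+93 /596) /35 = 4591 /10430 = 0.44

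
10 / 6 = 5 / 3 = 1.67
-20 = -20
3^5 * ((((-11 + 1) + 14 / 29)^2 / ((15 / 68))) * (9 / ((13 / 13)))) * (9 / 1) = 8082228.31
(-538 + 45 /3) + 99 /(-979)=-46556 /89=-523.10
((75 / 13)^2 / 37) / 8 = 5625 / 50024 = 0.11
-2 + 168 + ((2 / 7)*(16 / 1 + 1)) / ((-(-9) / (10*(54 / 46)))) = 172.34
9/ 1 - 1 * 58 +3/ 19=-928/ 19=-48.84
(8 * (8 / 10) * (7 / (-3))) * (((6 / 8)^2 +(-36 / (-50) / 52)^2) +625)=-14800813286 / 1584375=-9341.74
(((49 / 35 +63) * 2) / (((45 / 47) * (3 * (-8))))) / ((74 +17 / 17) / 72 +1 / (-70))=-211876 / 38835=-5.46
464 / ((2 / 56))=12992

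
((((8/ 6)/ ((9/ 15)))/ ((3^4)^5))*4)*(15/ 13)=0.00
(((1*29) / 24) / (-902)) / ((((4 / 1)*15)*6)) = -29 / 7793280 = -0.00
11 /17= 0.65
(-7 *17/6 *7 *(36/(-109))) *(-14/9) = -23324/327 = -71.33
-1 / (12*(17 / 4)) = -1 / 51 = -0.02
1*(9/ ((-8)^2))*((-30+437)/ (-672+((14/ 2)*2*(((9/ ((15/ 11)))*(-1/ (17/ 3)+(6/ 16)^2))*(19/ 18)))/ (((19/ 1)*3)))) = -934065/ 10968041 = -0.09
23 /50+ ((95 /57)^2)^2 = 33113 /4050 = 8.18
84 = 84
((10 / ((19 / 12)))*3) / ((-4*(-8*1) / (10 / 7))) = 225 / 266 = 0.85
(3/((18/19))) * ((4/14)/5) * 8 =152/105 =1.45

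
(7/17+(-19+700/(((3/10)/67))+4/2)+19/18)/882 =6833321/38556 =177.23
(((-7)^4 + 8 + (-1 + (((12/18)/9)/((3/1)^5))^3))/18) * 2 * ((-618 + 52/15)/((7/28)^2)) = -100305161683436604928/38127987424935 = -2630748.92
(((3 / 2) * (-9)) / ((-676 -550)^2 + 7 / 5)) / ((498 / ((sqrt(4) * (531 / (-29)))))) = 2655 / 4019897002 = 0.00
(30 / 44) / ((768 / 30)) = 75 / 2816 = 0.03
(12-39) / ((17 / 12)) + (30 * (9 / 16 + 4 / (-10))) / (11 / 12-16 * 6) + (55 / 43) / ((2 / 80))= 53468449 / 1668142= 32.05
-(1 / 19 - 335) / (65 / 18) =114552 / 1235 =92.75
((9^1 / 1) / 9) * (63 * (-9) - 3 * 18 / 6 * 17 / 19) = -10926 / 19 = -575.05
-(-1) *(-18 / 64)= -9 / 32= -0.28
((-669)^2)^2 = 200310848721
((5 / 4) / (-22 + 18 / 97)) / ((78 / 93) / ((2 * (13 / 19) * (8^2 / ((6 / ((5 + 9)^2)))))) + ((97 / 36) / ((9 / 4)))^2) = -7733739384 / 193591217557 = -0.04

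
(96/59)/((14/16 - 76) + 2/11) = -8448/389105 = -0.02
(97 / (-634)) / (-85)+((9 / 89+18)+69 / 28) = 1381025167 / 67146940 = 20.57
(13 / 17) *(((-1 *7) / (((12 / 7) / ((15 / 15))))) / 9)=-637 / 1836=-0.35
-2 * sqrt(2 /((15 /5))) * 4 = -8 * sqrt(6) /3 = -6.53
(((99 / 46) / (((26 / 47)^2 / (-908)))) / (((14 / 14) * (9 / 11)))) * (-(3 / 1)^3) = 1638214281 / 7774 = 210729.90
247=247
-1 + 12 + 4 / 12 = 34 / 3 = 11.33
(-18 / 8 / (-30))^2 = 9 / 1600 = 0.01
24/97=0.25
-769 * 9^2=-62289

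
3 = 3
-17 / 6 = -2.83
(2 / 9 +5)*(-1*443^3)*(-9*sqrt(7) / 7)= 4086100429*sqrt(7) / 7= 1544400795.31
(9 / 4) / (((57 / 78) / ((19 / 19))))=3.08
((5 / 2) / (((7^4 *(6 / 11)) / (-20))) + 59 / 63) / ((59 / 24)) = 155296 / 424977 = 0.37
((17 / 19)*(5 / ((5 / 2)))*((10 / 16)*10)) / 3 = 425 / 114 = 3.73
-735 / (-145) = 147 / 29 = 5.07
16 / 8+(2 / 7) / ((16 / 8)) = 15 / 7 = 2.14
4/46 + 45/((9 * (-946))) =1777/21758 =0.08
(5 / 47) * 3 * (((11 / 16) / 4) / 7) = 165 / 21056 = 0.01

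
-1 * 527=-527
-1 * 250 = -250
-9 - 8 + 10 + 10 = 3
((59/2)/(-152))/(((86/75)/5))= -22125/26144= -0.85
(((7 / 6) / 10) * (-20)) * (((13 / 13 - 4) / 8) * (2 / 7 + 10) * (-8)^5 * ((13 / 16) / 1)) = -239616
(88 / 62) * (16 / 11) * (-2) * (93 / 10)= -192 / 5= -38.40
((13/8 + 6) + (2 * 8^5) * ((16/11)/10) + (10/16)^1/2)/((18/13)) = 36380903/5280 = 6890.32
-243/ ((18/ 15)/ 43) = -17415/ 2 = -8707.50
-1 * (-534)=534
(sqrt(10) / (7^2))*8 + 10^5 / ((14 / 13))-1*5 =8*sqrt(10) / 49 + 649965 / 7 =92852.66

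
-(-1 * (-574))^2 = -329476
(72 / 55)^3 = 373248 / 166375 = 2.24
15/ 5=3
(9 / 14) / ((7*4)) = 9 / 392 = 0.02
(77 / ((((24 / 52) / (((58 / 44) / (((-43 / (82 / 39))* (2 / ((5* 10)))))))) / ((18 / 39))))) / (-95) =41615 / 31863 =1.31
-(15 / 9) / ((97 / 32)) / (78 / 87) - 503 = -1905169 / 3783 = -503.61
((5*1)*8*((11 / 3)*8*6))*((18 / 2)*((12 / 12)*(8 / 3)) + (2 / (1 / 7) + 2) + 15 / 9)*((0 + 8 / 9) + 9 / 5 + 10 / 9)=3344000 / 3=1114666.67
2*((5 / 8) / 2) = 5 / 8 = 0.62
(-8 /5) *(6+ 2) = -64 /5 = -12.80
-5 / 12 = -0.42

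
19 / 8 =2.38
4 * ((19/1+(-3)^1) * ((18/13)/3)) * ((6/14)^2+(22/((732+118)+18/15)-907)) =-324181224/12103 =-26785.20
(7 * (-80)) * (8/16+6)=-3640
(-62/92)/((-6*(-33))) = -31/9108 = -0.00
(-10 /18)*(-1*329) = 1645 /9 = 182.78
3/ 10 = 0.30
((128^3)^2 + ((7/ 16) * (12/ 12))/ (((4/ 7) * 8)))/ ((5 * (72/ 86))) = 32275797329489257/ 30720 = 1050644444319.31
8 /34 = 4 /17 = 0.24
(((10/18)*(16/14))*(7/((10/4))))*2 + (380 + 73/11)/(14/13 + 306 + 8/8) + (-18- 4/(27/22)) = -2173943/132165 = -16.45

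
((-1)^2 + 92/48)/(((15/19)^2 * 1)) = 2527/540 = 4.68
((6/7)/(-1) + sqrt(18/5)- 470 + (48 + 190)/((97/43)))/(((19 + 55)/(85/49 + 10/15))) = -43785061/3693081 + 353 * sqrt(10)/18130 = -11.79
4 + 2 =6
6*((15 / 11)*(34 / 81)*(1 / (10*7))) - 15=-10361 / 693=-14.95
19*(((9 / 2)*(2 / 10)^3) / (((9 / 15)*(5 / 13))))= 741 / 250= 2.96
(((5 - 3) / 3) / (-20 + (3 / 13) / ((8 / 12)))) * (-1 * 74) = 3848 / 1533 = 2.51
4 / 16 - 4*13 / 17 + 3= 13 / 68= 0.19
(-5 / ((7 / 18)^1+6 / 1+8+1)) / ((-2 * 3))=15 / 277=0.05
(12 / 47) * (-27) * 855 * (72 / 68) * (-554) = 2762443440 / 799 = 3457376.02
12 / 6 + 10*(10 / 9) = 118 / 9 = 13.11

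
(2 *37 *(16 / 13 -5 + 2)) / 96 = -851 / 624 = -1.36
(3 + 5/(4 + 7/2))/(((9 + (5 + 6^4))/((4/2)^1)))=11/1965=0.01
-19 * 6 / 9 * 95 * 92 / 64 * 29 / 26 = -1203935 / 624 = -1929.38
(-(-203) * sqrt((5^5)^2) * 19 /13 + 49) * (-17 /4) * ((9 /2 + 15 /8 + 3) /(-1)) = 7684273275 /208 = 36943621.51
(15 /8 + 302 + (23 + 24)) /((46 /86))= 120701 /184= 655.98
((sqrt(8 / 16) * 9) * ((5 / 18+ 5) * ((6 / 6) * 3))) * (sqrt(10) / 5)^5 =114 * sqrt(5) / 25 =10.20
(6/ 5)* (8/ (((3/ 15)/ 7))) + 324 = 660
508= 508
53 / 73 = 0.73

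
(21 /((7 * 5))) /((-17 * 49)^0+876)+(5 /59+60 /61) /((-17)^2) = 19980658 /4560886735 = 0.00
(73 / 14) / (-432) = -73 / 6048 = -0.01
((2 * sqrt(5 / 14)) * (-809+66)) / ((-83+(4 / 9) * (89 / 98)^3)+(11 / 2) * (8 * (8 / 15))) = 1123884090 * sqrt(70) / 626838497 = 15.00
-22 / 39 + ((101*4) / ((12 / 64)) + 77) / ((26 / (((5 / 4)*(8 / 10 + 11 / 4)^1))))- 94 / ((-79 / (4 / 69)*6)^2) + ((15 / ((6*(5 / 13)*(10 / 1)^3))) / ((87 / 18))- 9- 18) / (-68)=81564085209678316 / 214237335385125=380.72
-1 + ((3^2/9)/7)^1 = -6/7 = -0.86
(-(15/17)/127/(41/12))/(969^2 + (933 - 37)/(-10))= -900/415539787283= -0.00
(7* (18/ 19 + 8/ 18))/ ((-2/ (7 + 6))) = -10829/ 171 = -63.33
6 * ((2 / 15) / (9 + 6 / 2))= 1 / 15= 0.07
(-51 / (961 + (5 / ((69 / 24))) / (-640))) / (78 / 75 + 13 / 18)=-8445600 / 280442071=-0.03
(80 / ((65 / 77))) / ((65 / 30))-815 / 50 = 46373 / 1690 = 27.44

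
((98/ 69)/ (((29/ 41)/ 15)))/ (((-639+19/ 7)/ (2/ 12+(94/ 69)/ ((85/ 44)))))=-47940767/ 1161589838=-0.04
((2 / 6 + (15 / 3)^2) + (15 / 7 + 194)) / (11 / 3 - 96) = -4651 / 1939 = -2.40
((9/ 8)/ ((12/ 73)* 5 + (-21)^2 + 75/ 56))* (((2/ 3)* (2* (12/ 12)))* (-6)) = -12264/ 603881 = -0.02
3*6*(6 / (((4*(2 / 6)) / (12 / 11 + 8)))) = 8100 / 11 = 736.36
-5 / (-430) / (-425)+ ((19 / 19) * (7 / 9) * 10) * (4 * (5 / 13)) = 51169883 / 4276350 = 11.97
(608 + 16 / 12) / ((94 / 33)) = 10054 / 47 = 213.91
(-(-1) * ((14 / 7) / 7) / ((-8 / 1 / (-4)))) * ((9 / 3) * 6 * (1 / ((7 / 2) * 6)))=6 / 49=0.12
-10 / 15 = -2 / 3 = -0.67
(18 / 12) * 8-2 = 10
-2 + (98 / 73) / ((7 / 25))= 2.79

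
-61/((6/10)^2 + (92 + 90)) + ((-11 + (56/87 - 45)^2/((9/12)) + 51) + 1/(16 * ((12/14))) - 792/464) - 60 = 8617412412841/3312678816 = 2601.34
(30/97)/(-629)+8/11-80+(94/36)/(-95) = -79.30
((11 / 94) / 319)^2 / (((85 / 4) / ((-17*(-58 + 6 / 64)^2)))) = -3433609 / 9511777280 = -0.00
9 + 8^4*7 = 28681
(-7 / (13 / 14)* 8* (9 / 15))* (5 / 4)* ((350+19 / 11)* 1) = -15908.90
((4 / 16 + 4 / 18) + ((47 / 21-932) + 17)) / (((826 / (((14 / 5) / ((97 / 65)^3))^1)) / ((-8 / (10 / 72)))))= 20203348360 / 376933949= 53.60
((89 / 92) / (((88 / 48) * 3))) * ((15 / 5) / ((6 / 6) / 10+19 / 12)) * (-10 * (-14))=1121400 / 25553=43.89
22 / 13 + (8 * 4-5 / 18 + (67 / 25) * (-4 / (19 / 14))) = 2836057 / 111150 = 25.52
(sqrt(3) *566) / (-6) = -283 *sqrt(3) / 3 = -163.39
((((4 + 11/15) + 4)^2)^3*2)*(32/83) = 323450441233984/945421875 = 342122.87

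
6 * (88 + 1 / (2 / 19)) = 585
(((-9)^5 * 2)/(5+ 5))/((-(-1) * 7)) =-59049/35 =-1687.11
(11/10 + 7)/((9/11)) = 99/10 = 9.90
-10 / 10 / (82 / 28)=-14 / 41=-0.34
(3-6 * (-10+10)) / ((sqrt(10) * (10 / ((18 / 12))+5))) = 9 * sqrt(10) / 350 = 0.08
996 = 996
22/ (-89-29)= -11/ 59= -0.19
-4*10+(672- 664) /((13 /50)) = -120 /13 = -9.23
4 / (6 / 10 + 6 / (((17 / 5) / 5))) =0.42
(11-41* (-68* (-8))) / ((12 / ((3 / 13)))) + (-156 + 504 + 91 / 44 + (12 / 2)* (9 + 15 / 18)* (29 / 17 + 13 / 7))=2239014 / 17017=131.58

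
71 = 71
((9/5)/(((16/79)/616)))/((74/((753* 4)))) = 41224491/185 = 222835.09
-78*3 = -234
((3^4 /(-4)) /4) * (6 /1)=-243 /8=-30.38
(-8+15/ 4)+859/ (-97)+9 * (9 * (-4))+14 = -125365/ 388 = -323.11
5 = 5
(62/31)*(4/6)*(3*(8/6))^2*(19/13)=1216/39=31.18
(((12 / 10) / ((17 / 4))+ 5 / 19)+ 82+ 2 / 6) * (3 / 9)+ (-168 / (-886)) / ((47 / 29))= 8396038168 / 302633235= 27.74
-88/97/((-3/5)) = 440/291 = 1.51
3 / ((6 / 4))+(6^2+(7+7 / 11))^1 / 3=182 / 11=16.55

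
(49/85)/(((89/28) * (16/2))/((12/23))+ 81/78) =13377/1155065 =0.01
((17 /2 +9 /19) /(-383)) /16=-341 /232864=-0.00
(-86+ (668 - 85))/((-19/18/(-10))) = 89460/19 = 4708.42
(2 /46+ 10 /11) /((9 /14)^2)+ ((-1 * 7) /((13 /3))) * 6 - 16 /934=-921210622 /124413003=-7.40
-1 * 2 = -2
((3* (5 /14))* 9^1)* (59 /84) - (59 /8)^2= -149329 /3136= -47.62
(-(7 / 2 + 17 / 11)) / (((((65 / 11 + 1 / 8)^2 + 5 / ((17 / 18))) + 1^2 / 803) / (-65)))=3151742880 / 400803649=7.86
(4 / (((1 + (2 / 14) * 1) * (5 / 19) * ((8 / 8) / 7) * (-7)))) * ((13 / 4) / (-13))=133 / 40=3.32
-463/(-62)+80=5423/62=87.47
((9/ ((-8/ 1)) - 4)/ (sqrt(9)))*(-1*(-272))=-1394/ 3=-464.67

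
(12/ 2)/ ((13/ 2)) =12/ 13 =0.92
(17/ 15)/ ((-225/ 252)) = -476/ 375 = -1.27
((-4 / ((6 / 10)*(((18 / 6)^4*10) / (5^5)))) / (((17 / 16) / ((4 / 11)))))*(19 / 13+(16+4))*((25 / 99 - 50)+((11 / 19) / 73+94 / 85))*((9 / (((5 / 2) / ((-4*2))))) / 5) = -900946919833600 / 17024203053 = -52921.53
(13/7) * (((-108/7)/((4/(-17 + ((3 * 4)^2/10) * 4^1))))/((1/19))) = -193401/35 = -5525.74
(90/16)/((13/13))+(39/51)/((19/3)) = 14847/2584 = 5.75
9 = 9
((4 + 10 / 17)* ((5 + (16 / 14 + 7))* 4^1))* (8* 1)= 229632 / 119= 1929.68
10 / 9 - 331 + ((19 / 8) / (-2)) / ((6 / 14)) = -47903 / 144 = -332.66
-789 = -789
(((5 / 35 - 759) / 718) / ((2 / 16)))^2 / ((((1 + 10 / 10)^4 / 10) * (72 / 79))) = 2786462720 / 56836521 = 49.03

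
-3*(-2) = 6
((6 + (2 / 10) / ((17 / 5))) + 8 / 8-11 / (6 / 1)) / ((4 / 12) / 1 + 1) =533 / 136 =3.92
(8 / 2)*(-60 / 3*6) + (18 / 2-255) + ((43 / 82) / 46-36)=-2874221 / 3772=-761.99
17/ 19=0.89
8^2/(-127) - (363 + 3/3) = -46292/127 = -364.50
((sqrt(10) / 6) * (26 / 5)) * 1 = 13 * sqrt(10) / 15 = 2.74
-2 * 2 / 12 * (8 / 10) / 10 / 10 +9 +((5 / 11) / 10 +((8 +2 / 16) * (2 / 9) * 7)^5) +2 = 26814799343104313 / 83140992000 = 322522.00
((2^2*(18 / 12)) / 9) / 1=0.67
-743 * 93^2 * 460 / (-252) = 82112645 / 7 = 11730377.86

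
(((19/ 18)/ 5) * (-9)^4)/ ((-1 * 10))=-13851/ 100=-138.51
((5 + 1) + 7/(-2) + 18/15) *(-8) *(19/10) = -1406/25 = -56.24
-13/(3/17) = -221/3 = -73.67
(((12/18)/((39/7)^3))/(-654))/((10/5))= -343/116383878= -0.00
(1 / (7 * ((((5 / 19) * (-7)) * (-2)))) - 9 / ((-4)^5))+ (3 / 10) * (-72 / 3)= -1794403 / 250880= -7.15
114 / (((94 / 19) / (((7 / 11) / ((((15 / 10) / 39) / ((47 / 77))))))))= 28158 / 121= 232.71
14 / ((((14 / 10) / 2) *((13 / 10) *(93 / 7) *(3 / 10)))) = 14000 / 3627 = 3.86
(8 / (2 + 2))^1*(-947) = -1894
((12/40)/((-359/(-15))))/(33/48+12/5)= 360/88673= 0.00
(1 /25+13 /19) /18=172 /4275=0.04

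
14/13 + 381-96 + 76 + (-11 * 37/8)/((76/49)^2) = 204797365/600704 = 340.93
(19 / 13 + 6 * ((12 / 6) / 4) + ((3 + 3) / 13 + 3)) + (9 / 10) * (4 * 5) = 337 / 13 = 25.92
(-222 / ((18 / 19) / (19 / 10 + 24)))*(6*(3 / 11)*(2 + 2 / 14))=-234099 / 11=-21281.73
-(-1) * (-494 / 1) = -494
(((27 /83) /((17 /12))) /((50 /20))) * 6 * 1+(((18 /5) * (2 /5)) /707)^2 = 242928442656 /440804336875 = 0.55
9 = 9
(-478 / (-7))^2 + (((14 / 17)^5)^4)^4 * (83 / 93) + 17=5818793035910915469897947590909600088211028542061679696263003088057837792835427942123223878424919809398673 / 1243348110911397494630204097785695052972613261708865724689277572374518326465386581860376151715979889357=4679.94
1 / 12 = 0.08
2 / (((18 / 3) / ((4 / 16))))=1 / 12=0.08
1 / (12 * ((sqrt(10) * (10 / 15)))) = sqrt(10) / 80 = 0.04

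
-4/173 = -0.02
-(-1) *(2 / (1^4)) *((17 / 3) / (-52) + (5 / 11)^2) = 1843 / 9438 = 0.20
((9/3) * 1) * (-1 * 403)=-1209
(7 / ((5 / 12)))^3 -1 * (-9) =4750.63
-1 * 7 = -7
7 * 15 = 105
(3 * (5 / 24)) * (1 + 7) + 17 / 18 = 107 / 18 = 5.94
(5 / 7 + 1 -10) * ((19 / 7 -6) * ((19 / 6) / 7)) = 12673 / 1029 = 12.32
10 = 10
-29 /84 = -0.35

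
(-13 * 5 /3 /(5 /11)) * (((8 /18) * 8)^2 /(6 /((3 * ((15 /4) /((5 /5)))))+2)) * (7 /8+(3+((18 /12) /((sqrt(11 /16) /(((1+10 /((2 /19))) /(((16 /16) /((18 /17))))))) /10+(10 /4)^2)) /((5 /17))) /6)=-103230481732938560 /287214331107519+13542031360 * sqrt(11) /10637567818797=-359.42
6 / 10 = 3 / 5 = 0.60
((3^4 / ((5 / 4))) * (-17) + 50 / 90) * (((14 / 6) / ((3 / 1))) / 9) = -346829 / 3645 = -95.15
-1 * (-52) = 52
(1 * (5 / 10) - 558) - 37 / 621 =-692489 / 1242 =-557.56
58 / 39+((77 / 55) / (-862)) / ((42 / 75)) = 99797 / 67236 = 1.48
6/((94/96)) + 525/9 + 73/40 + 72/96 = 378083/5640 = 67.04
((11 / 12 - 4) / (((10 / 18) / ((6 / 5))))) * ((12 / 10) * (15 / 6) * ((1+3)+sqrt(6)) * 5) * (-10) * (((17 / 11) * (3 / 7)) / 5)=50949 * sqrt(6) / 385+203796 / 385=853.49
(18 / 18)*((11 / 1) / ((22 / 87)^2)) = 7569 / 44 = 172.02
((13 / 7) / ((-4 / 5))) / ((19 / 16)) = -260 / 133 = -1.95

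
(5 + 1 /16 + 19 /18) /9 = 881 /1296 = 0.68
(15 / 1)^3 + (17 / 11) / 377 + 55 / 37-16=515630315 / 153439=3360.49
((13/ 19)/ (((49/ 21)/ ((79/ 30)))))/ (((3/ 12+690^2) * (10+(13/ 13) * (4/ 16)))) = 8216/ 51923493265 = 0.00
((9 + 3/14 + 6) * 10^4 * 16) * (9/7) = 153360000/49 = 3129795.92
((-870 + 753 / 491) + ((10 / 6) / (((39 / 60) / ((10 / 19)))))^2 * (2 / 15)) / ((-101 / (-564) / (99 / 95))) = -1452182725908508 / 287422245305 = -5052.44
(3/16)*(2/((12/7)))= 7/32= 0.22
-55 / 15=-11 / 3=-3.67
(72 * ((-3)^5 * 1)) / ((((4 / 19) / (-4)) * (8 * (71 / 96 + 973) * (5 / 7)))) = 27923616 / 467395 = 59.74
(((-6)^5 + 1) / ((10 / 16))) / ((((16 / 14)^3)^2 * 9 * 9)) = -182944195 / 2654208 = -68.93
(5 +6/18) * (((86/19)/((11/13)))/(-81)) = -17888/50787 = -0.35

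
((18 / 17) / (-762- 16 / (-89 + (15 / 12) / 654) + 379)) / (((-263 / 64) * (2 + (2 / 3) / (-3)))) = 0.00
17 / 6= 2.83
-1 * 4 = -4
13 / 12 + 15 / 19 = 427 / 228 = 1.87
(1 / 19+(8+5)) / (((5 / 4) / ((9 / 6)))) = 1488 / 95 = 15.66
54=54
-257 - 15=-272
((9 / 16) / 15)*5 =0.19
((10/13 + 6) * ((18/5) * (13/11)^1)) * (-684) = -98496/5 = -19699.20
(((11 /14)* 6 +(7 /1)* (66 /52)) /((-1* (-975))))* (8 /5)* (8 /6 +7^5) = 443740 /1183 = 375.10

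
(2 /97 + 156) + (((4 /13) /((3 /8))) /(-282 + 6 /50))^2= 1143119176252126 /7326718255233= 156.02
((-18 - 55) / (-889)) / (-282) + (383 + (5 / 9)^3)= 23342640173 / 60919614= 383.17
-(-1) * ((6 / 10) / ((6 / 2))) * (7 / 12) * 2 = 0.23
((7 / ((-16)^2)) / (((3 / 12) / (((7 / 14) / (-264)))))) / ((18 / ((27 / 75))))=-7 / 1689600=-0.00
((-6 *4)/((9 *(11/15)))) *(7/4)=-70/11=-6.36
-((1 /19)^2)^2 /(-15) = 1 /1954815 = 0.00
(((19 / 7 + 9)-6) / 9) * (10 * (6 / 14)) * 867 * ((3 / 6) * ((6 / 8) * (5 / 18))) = 36125 / 147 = 245.75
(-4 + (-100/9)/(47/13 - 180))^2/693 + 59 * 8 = 139312132734328/295138837917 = 472.02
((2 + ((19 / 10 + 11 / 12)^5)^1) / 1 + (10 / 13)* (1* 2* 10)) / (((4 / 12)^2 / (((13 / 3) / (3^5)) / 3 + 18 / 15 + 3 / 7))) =123105794812972609 / 42987672000000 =2863.75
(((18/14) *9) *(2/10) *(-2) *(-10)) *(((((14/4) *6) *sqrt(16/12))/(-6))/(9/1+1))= -54 *sqrt(3)/5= -18.71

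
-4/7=-0.57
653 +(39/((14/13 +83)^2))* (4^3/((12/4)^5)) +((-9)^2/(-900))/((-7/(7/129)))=271711744009207/416096246700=653.00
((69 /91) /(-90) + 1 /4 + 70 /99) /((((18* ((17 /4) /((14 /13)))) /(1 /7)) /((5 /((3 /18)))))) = 341854 /5972967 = 0.06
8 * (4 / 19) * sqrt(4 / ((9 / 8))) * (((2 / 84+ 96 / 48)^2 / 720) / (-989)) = -2890 * sqrt(2) / 223744437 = -0.00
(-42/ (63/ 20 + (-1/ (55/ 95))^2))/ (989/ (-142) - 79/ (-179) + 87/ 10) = -2152904600/ 684306829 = -3.15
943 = 943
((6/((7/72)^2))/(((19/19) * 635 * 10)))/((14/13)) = 101088/1089025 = 0.09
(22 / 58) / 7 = 11 / 203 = 0.05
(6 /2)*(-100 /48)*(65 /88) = -1625 /352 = -4.62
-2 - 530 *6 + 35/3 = -9511/3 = -3170.33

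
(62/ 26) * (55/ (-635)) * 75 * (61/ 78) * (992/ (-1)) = 257932400/ 21463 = 12017.54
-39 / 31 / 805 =-39 / 24955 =-0.00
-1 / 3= -0.33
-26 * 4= -104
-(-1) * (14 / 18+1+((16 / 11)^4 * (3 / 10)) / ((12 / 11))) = 180208 / 59895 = 3.01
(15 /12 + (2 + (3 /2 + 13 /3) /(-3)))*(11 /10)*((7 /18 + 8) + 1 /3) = 81169 /6480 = 12.53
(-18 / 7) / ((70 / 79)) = -711 / 245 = -2.90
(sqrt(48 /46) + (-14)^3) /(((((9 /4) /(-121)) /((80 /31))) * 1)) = 106247680 /279-77440 * sqrt(138) /6417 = 380674.29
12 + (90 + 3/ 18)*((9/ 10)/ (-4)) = -663/ 80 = -8.29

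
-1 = -1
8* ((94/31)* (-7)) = -5264/31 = -169.81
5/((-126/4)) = -10/63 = -0.16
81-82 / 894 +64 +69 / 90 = 651167 / 4470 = 145.67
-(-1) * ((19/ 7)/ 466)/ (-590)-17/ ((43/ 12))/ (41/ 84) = -32979636377/ 3393034540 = -9.72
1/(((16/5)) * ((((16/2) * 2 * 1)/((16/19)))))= 5/304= 0.02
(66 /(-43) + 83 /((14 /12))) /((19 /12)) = 251424 /5719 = 43.96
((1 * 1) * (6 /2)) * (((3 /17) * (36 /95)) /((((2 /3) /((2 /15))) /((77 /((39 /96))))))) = 798336 /104975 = 7.61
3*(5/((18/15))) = 25/2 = 12.50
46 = 46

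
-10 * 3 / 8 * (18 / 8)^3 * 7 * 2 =-76545 / 128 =-598.01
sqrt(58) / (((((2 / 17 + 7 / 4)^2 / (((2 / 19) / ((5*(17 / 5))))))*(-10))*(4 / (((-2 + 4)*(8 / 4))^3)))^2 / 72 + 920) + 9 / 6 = 1363673088*sqrt(58) / 3602384625985 + 3 / 2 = 1.50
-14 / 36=-7 / 18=-0.39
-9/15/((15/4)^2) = -16/375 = -0.04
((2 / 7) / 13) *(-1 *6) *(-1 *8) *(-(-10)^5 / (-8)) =-1200000 / 91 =-13186.81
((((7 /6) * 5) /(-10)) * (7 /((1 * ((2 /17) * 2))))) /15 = -833 /720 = -1.16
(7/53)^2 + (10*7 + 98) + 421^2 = 498341930/2809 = 177409.02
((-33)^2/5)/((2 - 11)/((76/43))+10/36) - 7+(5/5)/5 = -856838/16465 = -52.04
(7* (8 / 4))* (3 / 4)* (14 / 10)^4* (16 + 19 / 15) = 4353013 / 6250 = 696.48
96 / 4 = 24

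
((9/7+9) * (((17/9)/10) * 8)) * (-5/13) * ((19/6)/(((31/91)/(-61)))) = 315248/93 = 3389.76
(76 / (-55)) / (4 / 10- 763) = 76 / 41943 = 0.00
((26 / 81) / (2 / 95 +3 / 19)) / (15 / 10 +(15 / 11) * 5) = 54340 / 251991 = 0.22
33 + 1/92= 33.01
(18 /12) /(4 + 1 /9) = 27 /74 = 0.36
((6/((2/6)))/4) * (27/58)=243/116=2.09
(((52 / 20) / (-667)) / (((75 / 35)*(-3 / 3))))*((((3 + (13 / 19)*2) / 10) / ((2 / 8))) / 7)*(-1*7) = -15106 / 4752375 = -0.00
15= 15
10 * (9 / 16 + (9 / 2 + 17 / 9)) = 5005 / 72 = 69.51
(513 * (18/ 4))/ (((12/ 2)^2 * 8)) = 513/ 64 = 8.02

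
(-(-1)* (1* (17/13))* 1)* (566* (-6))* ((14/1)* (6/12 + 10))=-8486604/13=-652815.69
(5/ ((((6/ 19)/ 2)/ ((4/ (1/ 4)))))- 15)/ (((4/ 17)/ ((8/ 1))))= 50150/ 3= 16716.67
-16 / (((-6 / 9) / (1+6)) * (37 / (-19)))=-3192 / 37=-86.27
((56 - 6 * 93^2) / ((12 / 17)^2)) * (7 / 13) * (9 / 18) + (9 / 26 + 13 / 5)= -262143109 / 9360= -28006.74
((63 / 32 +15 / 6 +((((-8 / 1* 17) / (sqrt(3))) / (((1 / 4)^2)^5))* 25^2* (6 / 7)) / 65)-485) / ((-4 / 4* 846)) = 15377 / 27072 +17825792000* sqrt(3) / 38493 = 802099.06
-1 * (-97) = 97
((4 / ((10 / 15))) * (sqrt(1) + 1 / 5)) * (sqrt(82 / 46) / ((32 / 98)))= 441 * sqrt(943) / 460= 29.44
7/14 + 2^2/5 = 13/10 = 1.30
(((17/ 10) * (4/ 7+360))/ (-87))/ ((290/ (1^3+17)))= -64362/ 147175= -0.44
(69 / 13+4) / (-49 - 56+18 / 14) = -7 / 78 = -0.09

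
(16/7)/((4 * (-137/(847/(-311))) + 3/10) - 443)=-19360/2045389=-0.01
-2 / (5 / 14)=-28 / 5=-5.60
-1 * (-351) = 351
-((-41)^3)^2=-4750104241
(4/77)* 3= 12/77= 0.16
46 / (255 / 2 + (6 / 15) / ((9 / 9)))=460 / 1279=0.36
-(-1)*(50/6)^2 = 625/9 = 69.44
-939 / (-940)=939 / 940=1.00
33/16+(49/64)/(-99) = 13019/6336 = 2.05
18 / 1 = 18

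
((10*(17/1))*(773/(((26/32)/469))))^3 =958878811377174919942144000/2197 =436449163121153809714221.20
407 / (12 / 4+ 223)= 1.80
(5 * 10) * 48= 2400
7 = 7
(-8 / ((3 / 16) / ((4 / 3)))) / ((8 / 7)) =-448 / 9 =-49.78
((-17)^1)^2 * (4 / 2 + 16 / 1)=5202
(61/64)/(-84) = -61/5376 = -0.01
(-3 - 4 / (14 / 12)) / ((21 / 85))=-1275 / 49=-26.02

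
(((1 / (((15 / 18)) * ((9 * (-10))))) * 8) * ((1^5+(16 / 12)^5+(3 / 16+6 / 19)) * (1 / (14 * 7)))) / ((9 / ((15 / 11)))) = -422347 / 447941340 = -0.00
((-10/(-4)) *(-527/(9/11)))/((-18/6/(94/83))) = 1362295/2241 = 607.90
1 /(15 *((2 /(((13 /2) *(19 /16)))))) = 0.26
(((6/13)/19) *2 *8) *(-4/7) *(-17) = 6528/1729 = 3.78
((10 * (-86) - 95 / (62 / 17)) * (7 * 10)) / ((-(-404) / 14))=-2149.33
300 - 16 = 284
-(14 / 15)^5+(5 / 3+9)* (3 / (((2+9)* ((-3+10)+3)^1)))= -3486064 / 8353125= -0.42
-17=-17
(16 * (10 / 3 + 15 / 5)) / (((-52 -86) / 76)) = -11552 / 207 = -55.81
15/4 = 3.75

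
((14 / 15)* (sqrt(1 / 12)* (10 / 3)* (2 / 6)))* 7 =98* sqrt(3) / 81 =2.10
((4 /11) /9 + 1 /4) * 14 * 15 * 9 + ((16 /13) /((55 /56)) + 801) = 1351.12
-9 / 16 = -0.56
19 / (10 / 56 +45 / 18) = 532 / 75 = 7.09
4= 4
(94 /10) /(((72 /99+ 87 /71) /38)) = 1394866 /7625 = 182.93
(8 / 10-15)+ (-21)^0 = -66 / 5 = -13.20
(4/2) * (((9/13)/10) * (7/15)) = 21/325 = 0.06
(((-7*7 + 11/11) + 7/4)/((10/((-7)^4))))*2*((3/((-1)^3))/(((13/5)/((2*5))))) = 6662775/26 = 256260.58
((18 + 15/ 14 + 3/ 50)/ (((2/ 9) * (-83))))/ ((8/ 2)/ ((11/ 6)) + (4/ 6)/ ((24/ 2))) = -2983068/ 6434575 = -0.46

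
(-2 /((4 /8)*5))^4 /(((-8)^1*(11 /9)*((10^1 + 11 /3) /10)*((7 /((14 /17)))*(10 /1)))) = -1728 /4791875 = -0.00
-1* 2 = -2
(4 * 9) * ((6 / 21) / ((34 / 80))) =2880 / 119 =24.20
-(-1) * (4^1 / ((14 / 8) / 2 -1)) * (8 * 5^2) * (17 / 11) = -108800 / 11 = -9890.91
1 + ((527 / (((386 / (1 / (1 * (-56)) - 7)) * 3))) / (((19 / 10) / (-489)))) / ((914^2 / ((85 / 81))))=4636639001759 / 4631856463584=1.00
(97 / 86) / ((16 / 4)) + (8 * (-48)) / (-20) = 33509 / 1720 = 19.48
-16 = -16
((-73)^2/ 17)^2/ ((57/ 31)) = 880345471/ 16473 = 53441.72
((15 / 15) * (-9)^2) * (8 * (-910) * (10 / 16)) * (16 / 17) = -346870.59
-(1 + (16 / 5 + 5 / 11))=-256 / 55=-4.65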